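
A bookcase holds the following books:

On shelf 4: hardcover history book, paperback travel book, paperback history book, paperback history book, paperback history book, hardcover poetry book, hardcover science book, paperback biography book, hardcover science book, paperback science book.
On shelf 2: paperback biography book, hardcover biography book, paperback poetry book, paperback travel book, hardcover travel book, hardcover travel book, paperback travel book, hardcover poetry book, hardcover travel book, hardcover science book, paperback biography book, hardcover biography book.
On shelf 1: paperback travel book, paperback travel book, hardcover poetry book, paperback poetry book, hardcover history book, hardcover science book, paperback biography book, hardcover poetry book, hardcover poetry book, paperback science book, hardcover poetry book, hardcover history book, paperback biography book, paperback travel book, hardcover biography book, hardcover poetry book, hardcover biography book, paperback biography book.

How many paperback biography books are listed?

6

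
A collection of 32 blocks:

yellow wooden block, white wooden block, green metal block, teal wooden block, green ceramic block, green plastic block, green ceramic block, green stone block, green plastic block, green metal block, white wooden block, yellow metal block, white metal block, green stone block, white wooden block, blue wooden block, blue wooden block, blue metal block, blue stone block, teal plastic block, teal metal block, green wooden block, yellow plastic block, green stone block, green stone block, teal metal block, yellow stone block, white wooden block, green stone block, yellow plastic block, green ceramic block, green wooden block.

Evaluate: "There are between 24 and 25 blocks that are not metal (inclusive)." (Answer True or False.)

True

There are 25 blocks that are not metal.
The claim requires 24 ≤ 25 ≤ 25, which holds.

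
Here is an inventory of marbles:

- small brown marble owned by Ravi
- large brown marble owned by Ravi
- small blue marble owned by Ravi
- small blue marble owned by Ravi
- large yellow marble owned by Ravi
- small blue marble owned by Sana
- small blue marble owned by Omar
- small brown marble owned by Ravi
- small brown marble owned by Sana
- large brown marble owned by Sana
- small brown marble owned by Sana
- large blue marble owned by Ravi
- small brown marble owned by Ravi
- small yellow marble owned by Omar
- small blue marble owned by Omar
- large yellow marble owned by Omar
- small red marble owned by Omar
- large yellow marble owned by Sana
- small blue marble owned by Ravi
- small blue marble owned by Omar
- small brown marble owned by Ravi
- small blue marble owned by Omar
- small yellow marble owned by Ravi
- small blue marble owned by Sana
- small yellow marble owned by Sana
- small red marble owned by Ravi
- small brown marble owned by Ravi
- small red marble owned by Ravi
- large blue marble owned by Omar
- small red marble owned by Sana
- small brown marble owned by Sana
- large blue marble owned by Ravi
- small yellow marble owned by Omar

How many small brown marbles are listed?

8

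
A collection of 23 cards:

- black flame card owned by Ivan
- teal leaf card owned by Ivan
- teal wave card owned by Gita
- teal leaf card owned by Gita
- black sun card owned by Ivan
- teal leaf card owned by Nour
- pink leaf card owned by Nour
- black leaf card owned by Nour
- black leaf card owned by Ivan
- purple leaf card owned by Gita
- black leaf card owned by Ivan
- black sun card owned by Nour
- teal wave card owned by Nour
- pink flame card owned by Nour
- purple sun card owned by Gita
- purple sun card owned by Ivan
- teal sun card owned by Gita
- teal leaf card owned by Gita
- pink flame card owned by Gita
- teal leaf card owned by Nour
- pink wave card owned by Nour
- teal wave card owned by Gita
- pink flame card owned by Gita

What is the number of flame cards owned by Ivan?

1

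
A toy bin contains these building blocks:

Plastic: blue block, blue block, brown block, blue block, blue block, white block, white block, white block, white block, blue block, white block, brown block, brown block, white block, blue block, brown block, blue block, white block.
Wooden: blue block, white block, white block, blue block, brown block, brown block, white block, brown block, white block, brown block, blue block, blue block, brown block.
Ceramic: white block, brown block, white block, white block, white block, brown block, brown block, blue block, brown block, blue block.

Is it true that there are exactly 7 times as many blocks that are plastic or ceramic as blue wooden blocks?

|blocks that are plastic or ceramic| = 28.
|blue wooden blocks| = 4.
The claim requires 28 = 7 × 4 = 28, which holds.

True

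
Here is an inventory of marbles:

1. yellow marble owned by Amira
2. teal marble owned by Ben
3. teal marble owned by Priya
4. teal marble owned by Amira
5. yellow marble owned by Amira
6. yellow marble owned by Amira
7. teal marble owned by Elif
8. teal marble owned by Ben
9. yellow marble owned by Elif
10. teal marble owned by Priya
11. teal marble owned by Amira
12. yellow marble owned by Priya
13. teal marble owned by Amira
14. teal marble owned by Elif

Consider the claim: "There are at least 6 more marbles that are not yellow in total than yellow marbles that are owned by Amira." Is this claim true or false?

True

marbles that are not yellow: 9.
yellow marbles owned by Amira: 3.
The claim requires 9 − 3 = 6 ≥ 6, which holds.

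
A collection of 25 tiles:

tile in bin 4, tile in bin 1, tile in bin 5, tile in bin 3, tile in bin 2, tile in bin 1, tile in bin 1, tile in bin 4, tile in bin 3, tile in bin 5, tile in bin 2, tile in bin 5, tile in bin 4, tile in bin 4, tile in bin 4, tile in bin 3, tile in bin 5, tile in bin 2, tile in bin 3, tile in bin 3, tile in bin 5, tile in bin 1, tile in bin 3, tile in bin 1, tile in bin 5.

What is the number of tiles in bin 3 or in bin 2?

9

in bin 2: 3; in bin 3: 6; together 3 + 6 = 9.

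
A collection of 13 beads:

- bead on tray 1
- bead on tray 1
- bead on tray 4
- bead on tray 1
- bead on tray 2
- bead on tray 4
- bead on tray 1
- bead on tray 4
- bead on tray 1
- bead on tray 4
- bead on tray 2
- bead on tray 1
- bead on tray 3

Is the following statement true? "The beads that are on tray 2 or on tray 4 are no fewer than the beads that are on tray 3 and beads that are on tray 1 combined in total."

False

There are 6 beads on tray 2 or on tray 4.
beads on tray 3: 1; beads on tray 1: 6; combined: 1 + 6 = 7.
The claim requires 6 ≥ 7, which does not hold.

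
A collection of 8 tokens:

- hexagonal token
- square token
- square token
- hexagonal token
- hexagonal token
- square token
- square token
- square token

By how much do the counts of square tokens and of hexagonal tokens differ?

square tokens: 5. hexagonal tokens: 3.
|5 − 3| = 5 − 3 = 2.

2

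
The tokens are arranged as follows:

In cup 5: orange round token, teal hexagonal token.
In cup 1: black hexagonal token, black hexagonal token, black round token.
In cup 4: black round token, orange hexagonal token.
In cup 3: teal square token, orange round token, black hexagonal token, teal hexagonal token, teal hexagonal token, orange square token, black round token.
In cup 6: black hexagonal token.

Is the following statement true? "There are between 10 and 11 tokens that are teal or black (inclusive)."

|tokens that are teal or black| = 11.
The claim requires 10 ≤ 11 ≤ 11, which holds.

True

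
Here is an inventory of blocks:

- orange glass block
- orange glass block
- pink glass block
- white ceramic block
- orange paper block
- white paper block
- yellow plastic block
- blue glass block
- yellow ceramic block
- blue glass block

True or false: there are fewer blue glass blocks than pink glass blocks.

There are 2 blue glass blocks.
There is 1 pink glass block.
The claim requires 2 < 1, which does not hold.

False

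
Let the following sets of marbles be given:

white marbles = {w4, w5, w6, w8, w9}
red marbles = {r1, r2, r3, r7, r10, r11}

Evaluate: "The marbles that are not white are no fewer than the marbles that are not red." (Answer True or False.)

|marbles that are not white| = 6.
|marbles that are not red| = 5.
The claim requires 6 ≥ 5, which holds.

True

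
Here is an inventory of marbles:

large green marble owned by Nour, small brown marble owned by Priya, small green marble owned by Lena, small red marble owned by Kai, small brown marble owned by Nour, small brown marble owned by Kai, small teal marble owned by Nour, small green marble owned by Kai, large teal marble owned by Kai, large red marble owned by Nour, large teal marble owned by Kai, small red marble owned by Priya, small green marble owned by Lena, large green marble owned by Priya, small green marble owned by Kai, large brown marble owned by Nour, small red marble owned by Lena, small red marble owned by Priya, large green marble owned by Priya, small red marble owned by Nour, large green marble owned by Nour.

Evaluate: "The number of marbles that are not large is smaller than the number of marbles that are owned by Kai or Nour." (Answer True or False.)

False

There are 13 marbles that are not large.
Count of marbles owned by Kai or Nour: 13.
The claim requires 13 < 13, which does not hold.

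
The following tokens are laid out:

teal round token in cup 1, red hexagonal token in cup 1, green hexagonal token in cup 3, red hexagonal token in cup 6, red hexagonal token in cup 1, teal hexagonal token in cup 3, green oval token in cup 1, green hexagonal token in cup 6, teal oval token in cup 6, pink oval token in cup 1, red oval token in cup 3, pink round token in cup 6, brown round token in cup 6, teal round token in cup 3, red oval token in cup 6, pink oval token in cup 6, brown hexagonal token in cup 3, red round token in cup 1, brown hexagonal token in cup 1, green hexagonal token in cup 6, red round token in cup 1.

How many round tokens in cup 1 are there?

3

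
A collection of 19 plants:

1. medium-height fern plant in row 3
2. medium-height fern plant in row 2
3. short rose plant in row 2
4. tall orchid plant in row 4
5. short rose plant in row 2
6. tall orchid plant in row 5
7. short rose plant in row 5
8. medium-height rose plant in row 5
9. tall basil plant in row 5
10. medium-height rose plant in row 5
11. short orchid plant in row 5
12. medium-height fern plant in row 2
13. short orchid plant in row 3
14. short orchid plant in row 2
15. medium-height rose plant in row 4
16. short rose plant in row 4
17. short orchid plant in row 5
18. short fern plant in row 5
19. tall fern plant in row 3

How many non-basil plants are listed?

18

Total plants: 19; with the excluded value: 1; remaining 19 − 1 = 18.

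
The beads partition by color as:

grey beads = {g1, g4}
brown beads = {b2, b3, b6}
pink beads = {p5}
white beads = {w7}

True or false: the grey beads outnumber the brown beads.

False

There are 2 grey beads.
There are 3 brown beads.
The claim requires 2 > 3, which does not hold.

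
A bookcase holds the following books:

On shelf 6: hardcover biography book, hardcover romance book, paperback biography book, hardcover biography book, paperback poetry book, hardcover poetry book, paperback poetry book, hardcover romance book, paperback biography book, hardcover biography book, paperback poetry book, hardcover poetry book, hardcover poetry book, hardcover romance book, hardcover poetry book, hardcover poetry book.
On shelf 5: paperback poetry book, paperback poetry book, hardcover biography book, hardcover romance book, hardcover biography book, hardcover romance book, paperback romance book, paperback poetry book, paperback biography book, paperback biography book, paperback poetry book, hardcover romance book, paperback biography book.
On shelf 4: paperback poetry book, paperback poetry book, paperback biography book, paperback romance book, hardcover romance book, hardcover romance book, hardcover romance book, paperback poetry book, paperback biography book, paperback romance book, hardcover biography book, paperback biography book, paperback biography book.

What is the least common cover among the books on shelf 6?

Counts by cover (restricted to books on shelf 6): hardcover 11, paperback 5.
The minimum is 5, held uniquely by paperback.

paperback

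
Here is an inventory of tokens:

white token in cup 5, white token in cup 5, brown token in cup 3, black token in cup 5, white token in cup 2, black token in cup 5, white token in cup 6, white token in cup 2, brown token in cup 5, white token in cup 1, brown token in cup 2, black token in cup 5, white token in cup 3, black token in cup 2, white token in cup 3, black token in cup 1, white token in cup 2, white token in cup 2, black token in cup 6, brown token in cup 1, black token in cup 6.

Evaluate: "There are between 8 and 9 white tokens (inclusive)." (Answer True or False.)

False

white tokens: 10.
The claim requires 8 ≤ 10 ≤ 9, which does not hold.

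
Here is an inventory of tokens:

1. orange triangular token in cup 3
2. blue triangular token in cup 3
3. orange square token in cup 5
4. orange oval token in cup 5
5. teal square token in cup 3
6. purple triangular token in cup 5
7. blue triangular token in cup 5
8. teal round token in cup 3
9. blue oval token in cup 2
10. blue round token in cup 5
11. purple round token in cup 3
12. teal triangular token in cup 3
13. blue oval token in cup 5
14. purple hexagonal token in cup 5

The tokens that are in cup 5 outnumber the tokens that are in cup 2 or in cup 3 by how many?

tokens in cup 5: 7.
tokens in cup 2 or in cup 3: 7.
7 − 7 = 0.

0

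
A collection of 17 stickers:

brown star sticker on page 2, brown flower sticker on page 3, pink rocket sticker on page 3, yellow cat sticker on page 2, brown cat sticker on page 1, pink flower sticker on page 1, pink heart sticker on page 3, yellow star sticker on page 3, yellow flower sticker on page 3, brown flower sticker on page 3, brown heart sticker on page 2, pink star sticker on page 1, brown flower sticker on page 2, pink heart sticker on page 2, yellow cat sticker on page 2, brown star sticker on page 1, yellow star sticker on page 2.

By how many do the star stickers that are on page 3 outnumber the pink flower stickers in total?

star stickers on page 3: 1.
pink flower stickers: 1.
1 − 1 = 0.

0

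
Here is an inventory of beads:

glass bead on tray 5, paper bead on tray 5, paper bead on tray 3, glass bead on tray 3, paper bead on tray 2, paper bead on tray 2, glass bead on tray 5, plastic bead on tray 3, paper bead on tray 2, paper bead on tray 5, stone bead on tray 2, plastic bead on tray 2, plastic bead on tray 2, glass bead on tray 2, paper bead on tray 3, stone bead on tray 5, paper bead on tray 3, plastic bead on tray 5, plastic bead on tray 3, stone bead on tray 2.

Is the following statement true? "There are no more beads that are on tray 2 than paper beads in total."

True

beads on tray 2: 8.
paper beads: 8.
The claim requires 8 ≤ 8, which holds.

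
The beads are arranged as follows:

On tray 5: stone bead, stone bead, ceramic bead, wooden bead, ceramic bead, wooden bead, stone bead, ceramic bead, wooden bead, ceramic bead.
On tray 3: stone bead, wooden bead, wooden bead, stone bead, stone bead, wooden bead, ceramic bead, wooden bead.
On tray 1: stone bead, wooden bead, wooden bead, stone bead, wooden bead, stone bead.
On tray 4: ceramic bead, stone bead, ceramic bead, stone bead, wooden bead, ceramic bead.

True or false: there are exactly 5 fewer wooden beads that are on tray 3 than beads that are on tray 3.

There are 4 wooden beads on tray 3.
There are 8 beads on tray 3.
The claim requires 8 − 4 (= 4) to equal 5, which does not hold.

False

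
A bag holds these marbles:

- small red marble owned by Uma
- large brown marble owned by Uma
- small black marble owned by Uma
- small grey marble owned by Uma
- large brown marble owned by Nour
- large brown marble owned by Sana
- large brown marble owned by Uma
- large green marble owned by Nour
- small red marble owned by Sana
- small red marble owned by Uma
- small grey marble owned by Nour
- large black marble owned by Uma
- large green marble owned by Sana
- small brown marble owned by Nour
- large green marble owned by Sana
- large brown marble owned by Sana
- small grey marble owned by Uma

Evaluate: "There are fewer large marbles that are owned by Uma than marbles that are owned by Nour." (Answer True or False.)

True

Count of large marbles owned by Uma: 3.
Count of marbles owned by Nour: 4.
The claim requires 3 < 4, which holds.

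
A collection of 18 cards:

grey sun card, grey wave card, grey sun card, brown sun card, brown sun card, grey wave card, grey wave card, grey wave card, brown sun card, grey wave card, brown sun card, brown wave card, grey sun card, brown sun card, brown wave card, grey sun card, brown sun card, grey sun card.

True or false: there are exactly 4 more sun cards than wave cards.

True

sun cards: 11.
wave cards: 7.
The claim requires 11 − 7 (= 4) to equal 4, which holds.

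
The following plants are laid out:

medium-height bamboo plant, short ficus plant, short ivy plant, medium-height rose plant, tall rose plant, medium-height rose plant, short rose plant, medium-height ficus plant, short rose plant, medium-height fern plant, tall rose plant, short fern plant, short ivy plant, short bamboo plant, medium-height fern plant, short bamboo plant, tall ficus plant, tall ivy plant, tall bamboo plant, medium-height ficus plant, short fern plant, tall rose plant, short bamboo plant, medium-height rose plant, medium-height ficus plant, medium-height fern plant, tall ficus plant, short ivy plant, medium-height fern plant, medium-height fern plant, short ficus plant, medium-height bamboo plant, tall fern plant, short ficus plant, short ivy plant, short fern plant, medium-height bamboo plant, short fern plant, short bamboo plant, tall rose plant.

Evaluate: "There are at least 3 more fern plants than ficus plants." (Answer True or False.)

There are 10 fern plants.
There are 8 ficus plants.
The claim requires 10 − 8 = 2 ≥ 3, which does not hold.

False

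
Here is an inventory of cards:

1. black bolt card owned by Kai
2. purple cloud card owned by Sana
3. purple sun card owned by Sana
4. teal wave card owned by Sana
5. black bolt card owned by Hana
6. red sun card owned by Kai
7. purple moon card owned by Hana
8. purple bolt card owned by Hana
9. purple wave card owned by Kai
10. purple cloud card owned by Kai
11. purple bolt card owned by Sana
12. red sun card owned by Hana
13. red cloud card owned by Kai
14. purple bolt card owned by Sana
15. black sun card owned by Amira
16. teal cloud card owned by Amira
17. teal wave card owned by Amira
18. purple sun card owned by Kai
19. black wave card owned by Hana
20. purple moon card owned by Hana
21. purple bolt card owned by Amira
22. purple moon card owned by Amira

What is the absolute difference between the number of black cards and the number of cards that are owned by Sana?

1

black cards: 4. cards owned by Sana: 5.
|4 − 5| = 5 − 4 = 1.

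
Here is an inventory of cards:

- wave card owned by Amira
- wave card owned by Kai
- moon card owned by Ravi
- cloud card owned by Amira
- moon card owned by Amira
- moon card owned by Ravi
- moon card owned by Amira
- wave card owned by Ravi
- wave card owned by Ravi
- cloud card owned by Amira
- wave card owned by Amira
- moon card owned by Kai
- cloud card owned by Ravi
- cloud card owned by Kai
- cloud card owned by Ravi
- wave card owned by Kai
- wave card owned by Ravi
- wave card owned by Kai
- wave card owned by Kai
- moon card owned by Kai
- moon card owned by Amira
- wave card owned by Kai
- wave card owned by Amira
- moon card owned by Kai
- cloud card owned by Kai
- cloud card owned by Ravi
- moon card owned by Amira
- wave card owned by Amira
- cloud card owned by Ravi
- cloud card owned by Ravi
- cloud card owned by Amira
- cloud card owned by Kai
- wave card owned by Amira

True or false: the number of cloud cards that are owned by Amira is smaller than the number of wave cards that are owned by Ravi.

False

cloud cards owned by Amira: 3.
wave cards owned by Ravi: 3.
The claim requires 3 < 3, which does not hold.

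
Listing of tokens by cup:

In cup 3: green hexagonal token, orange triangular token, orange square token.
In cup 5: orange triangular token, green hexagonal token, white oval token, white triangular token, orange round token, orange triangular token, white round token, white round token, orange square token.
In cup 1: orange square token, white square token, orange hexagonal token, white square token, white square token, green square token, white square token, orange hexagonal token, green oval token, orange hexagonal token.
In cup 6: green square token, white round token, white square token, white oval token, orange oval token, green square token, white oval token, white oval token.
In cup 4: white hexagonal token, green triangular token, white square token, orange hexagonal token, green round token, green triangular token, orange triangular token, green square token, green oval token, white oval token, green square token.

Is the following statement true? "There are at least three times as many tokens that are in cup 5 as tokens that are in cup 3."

True

|tokens in cup 5| = 9.
|tokens in cup 3| = 3.
The claim requires 9 ≥ 3 × 3 = 9, which holds.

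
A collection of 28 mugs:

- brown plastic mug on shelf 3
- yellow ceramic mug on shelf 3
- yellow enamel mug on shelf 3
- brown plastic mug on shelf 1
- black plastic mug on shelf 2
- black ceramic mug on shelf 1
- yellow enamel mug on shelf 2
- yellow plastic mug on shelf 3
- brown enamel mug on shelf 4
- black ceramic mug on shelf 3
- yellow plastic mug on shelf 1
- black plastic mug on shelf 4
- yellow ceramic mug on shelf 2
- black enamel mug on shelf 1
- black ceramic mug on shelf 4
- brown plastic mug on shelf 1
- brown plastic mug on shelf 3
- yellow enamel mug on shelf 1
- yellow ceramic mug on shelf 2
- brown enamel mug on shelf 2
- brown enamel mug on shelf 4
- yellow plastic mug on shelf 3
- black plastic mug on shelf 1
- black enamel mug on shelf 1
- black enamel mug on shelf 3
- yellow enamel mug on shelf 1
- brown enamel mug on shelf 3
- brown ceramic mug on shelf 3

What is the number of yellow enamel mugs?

4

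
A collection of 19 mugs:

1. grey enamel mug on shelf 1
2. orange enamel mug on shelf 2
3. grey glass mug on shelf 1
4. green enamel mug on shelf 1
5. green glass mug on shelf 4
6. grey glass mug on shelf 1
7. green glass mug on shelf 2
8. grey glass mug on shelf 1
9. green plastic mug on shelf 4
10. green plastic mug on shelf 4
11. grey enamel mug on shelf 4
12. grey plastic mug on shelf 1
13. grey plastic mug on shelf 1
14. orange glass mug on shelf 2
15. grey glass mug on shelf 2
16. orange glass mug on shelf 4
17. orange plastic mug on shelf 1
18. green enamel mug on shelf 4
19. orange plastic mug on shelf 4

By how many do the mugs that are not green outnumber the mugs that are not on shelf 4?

1

mugs that are not green: 13.
mugs that are not on shelf 4: 12.
13 − 12 = 1.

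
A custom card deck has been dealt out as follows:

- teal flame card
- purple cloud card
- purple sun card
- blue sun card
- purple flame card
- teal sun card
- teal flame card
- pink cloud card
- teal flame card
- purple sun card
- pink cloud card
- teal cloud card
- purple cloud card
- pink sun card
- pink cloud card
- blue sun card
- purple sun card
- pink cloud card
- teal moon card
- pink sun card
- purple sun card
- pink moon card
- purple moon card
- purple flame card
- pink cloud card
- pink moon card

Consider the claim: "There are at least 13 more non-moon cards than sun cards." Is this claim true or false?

True

|non-moon cards| = 22.
|sun cards| = 9.
The claim requires 22 − 9 = 13 ≥ 13, which holds.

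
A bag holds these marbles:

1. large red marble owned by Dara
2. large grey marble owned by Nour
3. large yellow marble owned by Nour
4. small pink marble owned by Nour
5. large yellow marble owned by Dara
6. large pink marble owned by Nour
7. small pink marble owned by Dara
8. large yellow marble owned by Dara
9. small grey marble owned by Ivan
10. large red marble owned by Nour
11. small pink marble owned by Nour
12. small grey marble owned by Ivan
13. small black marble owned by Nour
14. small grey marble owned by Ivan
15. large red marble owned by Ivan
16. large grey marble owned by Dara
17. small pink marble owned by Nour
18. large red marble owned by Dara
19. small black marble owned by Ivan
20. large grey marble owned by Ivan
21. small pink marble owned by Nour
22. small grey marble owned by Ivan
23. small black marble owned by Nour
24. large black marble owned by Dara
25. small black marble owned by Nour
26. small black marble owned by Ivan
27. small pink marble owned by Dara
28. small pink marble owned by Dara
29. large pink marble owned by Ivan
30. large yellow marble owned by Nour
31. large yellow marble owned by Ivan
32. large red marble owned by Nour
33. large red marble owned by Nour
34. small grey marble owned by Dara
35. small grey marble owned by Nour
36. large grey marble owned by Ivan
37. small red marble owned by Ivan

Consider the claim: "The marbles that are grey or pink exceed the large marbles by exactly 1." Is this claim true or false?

True

|marbles that are grey or pink| = 19.
|large marbles| = 18.
The claim requires 19 − 18 (= 1) to equal 1, which holds.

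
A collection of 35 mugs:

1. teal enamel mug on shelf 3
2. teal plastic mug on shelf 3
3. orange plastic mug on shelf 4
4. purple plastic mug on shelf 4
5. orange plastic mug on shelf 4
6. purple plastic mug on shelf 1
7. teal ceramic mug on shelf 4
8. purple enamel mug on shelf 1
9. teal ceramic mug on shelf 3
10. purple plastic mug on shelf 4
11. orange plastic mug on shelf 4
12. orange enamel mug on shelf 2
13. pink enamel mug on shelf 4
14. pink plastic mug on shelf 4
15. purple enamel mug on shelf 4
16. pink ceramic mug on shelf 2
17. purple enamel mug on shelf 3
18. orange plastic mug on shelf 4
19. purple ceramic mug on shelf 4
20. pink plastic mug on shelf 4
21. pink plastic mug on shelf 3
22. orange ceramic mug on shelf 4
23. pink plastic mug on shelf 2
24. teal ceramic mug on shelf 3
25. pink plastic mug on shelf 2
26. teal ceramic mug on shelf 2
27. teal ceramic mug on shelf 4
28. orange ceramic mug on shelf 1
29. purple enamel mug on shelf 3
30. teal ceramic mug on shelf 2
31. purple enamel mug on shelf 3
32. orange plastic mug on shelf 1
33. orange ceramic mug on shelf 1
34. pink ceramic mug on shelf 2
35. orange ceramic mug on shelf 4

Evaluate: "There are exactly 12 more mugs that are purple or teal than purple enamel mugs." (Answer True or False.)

mugs that are purple or teal: 17.
purple enamel mugs: 5.
The claim requires 17 − 5 (= 12) to equal 12, which holds.

True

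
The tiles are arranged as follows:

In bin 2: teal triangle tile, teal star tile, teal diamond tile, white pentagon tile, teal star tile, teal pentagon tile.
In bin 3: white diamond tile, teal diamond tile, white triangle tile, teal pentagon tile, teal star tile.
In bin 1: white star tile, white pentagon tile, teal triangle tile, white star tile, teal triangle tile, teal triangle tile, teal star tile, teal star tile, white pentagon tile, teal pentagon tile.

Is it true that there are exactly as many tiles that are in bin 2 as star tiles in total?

False

There are 6 tiles in bin 2.
There are 7 star tiles.
The claim requires 6 = 7, which does not hold.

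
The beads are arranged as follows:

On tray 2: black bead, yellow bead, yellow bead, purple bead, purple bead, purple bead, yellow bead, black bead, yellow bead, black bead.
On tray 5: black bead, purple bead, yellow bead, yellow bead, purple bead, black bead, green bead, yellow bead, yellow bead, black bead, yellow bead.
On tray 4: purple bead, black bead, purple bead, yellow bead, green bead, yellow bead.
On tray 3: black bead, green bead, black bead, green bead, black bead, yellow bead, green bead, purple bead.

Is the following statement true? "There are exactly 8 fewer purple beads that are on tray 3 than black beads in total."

purple beads on tray 3: 1.
black beads: 10.
The claim requires 10 − 1 (= 9) to equal 8, which does not hold.

False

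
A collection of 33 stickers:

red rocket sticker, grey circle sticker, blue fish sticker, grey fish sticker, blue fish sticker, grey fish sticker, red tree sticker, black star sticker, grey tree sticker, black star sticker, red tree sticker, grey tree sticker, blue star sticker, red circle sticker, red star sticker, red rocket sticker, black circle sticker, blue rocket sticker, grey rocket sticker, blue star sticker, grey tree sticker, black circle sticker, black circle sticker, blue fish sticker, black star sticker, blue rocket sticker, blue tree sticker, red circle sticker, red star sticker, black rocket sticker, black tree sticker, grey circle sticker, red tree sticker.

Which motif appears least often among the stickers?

fish

Counts by motif: tree 8, star 7, circle 7, rocket 6, fish 5.
The minimum is 5, held uniquely by fish.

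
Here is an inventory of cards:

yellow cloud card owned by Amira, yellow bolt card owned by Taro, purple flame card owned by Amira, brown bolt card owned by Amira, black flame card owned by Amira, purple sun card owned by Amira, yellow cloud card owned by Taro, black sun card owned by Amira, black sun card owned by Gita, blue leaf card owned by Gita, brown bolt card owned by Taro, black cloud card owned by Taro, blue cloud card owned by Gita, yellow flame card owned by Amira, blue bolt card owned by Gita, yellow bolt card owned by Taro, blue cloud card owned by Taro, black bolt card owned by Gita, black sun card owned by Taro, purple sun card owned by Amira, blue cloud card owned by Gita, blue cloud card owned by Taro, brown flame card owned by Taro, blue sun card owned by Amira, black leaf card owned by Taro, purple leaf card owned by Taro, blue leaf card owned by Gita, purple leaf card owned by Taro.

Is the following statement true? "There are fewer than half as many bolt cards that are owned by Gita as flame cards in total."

False

Count of bolt cards owned by Gita: 2.
There are 4 flame cards.
The claim requires 2 × 2 = 4 < 4, which does not hold.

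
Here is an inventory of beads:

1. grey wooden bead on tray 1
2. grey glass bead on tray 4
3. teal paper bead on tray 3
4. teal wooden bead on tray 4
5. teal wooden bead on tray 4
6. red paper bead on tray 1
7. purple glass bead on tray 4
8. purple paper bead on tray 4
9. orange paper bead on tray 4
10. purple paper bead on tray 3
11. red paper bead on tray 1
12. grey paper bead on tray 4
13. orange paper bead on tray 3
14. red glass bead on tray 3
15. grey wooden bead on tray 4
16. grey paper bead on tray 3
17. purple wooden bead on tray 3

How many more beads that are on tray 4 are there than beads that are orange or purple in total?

2

beads on tray 4: 8.
beads that are orange or purple: 6.
8 − 6 = 2.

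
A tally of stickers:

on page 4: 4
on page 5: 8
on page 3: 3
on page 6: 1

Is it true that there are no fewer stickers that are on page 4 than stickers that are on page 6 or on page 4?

stickers on page 4: 4.
stickers on page 6 or on page 4: 5.
The claim requires 4 ≥ 5, which does not hold.

False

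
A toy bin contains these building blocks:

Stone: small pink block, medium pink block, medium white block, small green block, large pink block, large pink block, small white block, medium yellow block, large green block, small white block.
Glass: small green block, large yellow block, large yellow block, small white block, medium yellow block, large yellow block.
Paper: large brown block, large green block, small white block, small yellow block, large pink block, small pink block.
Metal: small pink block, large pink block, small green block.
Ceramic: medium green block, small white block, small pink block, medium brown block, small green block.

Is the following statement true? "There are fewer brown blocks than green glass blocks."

False

|brown blocks| = 2.
|green glass blocks| = 1.
The claim requires 2 < 1, which does not hold.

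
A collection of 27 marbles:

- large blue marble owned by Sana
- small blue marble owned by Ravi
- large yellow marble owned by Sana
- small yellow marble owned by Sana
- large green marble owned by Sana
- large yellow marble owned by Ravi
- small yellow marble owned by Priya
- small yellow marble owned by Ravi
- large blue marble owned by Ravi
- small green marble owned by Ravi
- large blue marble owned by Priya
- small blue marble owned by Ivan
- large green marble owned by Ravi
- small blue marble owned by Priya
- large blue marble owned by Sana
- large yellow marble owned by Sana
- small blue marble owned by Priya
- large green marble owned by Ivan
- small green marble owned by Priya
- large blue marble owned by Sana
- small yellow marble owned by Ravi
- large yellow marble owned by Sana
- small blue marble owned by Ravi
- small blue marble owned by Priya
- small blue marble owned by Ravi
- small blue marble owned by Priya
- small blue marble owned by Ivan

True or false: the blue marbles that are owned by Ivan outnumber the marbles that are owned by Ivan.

False

blue marbles owned by Ivan: 2.
marbles owned by Ivan: 3.
The claim requires 2 > 3, which does not hold.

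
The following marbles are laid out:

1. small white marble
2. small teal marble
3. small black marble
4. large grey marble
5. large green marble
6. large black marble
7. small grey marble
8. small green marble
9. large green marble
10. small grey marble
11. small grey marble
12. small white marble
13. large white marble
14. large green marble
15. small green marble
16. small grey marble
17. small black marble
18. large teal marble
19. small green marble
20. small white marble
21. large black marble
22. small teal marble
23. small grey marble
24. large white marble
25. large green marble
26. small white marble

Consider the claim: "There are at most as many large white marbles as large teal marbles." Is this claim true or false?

There are 2 large white marbles.
There is 1 large teal marble.
The claim requires 2 ≤ 1, which does not hold.

False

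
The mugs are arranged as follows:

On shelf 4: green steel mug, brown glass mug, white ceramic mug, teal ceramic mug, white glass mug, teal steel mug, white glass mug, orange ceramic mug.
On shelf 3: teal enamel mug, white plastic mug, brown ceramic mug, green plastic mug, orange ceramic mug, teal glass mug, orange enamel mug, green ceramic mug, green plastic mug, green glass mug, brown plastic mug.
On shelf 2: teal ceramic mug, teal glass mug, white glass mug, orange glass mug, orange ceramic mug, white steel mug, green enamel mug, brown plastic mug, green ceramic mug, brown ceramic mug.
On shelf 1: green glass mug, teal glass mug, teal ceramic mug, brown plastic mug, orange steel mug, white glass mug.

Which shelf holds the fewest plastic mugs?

shelf 4

Counts by shelf (restricted to plastic mugs): shelf 3→4, shelf 1→1, shelf 2→1, shelf 4→0.
The minimum is 0, held uniquely by shelf 4.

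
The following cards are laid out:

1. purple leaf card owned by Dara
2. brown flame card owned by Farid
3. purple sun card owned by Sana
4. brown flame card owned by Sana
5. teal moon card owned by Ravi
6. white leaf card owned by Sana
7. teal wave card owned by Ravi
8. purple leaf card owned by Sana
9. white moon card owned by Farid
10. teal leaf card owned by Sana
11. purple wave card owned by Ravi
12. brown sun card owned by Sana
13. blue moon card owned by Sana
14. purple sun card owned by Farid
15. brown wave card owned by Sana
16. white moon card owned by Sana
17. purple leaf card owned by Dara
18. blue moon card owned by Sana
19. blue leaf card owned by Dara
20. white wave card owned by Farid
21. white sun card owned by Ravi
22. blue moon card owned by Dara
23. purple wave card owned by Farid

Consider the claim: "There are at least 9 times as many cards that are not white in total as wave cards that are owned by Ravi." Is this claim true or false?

There are 18 cards that are not white.
Count of wave cards owned by Ravi: 2.
The claim requires 18 ≥ 9 × 2 = 18, which holds.

True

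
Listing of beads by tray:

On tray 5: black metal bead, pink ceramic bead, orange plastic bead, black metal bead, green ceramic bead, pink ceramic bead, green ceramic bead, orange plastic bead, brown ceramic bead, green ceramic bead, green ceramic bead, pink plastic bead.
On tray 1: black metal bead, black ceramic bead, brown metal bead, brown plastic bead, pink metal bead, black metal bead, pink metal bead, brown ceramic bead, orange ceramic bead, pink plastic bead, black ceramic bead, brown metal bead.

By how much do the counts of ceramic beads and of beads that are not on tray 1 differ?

ceramic beads: 11. beads that are not on tray 1: 12.
|11 − 12| = 12 − 11 = 1.

1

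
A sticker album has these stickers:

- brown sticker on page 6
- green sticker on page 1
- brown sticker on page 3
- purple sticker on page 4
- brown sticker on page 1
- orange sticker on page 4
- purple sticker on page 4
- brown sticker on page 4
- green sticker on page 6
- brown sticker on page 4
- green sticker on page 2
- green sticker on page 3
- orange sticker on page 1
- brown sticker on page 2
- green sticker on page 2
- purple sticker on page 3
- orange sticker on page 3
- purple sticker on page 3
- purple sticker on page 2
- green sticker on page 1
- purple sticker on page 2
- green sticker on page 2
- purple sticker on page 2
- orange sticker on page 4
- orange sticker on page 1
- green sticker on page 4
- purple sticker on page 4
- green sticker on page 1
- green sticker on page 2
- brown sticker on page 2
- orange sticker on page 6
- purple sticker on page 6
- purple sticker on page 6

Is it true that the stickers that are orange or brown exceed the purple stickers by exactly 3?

stickers that are orange or brown: 13.
purple stickers: 10.
The claim requires 13 − 10 (= 3) to equal 3, which holds.

True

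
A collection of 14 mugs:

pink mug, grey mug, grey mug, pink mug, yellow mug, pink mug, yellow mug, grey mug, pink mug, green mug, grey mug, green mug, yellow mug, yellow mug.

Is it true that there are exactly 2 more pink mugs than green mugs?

pink mugs: 4.
green mugs: 2.
The claim requires 4 − 2 (= 2) to equal 2, which holds.

True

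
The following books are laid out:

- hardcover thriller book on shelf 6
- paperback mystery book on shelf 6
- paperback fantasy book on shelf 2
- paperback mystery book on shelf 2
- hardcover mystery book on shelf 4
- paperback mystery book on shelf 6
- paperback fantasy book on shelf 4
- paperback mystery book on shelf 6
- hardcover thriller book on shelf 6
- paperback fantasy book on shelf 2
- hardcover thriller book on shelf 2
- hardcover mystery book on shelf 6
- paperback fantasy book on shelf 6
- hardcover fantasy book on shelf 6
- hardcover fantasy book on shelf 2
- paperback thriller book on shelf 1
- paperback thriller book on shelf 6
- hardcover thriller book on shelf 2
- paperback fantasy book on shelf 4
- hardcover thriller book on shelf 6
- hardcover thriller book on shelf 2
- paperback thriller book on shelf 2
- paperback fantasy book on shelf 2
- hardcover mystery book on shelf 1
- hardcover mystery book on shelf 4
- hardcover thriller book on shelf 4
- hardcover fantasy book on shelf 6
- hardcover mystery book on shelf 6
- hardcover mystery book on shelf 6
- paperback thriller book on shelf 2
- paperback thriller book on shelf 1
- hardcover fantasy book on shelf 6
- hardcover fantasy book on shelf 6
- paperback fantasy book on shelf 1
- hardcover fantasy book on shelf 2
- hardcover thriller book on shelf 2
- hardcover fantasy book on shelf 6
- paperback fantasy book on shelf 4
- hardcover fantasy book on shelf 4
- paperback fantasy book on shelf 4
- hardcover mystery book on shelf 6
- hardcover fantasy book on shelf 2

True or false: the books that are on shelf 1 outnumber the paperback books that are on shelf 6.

There are 4 books on shelf 1.
There are 5 paperback books on shelf 6.
The claim requires 4 > 5, which does not hold.

False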